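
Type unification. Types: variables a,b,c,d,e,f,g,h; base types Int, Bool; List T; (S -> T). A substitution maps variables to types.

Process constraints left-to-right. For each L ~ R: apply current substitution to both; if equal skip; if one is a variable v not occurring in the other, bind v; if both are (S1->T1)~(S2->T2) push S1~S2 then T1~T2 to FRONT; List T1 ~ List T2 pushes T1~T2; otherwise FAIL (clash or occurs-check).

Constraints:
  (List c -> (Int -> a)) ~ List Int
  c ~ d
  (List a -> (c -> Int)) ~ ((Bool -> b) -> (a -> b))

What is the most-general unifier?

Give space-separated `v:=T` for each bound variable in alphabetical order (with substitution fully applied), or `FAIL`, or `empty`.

Answer: FAIL

Derivation:
step 1: unify (List c -> (Int -> a)) ~ List Int  [subst: {-} | 2 pending]
  clash: (List c -> (Int -> a)) vs List Int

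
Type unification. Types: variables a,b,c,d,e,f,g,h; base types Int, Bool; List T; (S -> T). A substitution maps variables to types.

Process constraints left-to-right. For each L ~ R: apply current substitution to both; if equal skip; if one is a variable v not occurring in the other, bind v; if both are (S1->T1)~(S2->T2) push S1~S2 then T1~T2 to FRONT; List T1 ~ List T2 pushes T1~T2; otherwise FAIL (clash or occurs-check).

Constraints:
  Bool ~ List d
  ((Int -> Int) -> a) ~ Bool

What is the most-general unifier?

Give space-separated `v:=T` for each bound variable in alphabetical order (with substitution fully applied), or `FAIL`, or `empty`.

Answer: FAIL

Derivation:
step 1: unify Bool ~ List d  [subst: {-} | 1 pending]
  clash: Bool vs List d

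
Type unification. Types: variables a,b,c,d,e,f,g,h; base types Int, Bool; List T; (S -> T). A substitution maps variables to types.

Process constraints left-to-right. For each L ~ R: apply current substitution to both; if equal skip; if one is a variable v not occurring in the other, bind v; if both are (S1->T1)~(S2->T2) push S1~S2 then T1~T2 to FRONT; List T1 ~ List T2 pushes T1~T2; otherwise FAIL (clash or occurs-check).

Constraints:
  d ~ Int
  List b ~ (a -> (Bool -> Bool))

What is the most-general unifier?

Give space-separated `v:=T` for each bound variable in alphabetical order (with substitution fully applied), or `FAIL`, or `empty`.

Answer: FAIL

Derivation:
step 1: unify d ~ Int  [subst: {-} | 1 pending]
  bind d := Int
step 2: unify List b ~ (a -> (Bool -> Bool))  [subst: {d:=Int} | 0 pending]
  clash: List b vs (a -> (Bool -> Bool))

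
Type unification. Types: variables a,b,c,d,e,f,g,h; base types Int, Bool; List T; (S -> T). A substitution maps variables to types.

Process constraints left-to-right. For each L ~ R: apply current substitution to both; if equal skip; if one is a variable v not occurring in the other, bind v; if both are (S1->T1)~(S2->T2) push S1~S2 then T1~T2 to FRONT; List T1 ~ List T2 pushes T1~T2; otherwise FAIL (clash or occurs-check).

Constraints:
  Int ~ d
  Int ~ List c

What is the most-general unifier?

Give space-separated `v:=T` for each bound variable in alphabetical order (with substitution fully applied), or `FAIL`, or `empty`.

Answer: FAIL

Derivation:
step 1: unify Int ~ d  [subst: {-} | 1 pending]
  bind d := Int
step 2: unify Int ~ List c  [subst: {d:=Int} | 0 pending]
  clash: Int vs List c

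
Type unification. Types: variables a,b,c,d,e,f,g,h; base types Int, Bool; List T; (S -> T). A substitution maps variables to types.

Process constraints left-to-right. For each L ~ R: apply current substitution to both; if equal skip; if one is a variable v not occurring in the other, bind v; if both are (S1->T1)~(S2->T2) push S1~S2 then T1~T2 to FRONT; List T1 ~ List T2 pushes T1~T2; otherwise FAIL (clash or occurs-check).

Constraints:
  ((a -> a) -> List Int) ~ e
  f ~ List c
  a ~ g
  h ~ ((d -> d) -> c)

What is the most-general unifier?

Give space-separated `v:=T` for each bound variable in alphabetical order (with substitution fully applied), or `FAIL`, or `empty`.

Answer: a:=g e:=((g -> g) -> List Int) f:=List c h:=((d -> d) -> c)

Derivation:
step 1: unify ((a -> a) -> List Int) ~ e  [subst: {-} | 3 pending]
  bind e := ((a -> a) -> List Int)
step 2: unify f ~ List c  [subst: {e:=((a -> a) -> List Int)} | 2 pending]
  bind f := List c
step 3: unify a ~ g  [subst: {e:=((a -> a) -> List Int), f:=List c} | 1 pending]
  bind a := g
step 4: unify h ~ ((d -> d) -> c)  [subst: {e:=((a -> a) -> List Int), f:=List c, a:=g} | 0 pending]
  bind h := ((d -> d) -> c)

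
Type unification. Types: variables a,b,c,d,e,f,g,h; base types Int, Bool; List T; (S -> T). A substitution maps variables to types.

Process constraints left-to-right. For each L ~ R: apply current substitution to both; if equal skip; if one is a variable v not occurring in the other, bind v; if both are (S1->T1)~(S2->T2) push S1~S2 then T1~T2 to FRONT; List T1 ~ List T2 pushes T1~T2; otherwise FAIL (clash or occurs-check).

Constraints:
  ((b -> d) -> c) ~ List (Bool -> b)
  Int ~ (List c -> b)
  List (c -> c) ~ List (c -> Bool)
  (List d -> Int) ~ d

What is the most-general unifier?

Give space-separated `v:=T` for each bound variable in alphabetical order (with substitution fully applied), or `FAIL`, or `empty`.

Answer: FAIL

Derivation:
step 1: unify ((b -> d) -> c) ~ List (Bool -> b)  [subst: {-} | 3 pending]
  clash: ((b -> d) -> c) vs List (Bool -> b)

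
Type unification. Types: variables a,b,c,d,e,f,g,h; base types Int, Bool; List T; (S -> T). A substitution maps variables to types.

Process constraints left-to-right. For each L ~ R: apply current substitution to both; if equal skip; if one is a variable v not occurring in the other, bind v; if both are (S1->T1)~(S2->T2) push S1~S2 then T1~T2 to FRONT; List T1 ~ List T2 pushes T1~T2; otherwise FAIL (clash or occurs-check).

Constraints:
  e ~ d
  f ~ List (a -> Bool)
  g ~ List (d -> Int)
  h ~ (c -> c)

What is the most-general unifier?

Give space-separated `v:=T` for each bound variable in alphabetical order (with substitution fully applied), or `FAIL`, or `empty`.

step 1: unify e ~ d  [subst: {-} | 3 pending]
  bind e := d
step 2: unify f ~ List (a -> Bool)  [subst: {e:=d} | 2 pending]
  bind f := List (a -> Bool)
step 3: unify g ~ List (d -> Int)  [subst: {e:=d, f:=List (a -> Bool)} | 1 pending]
  bind g := List (d -> Int)
step 4: unify h ~ (c -> c)  [subst: {e:=d, f:=List (a -> Bool), g:=List (d -> Int)} | 0 pending]
  bind h := (c -> c)

Answer: e:=d f:=List (a -> Bool) g:=List (d -> Int) h:=(c -> c)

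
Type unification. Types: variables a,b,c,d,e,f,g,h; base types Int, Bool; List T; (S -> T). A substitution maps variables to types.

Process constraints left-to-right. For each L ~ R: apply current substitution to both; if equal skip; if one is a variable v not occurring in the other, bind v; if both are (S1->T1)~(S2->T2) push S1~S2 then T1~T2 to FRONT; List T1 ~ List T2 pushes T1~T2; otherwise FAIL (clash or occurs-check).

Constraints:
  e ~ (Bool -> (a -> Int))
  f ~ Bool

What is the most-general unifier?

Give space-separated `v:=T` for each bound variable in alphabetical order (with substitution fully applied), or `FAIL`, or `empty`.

Answer: e:=(Bool -> (a -> Int)) f:=Bool

Derivation:
step 1: unify e ~ (Bool -> (a -> Int))  [subst: {-} | 1 pending]
  bind e := (Bool -> (a -> Int))
step 2: unify f ~ Bool  [subst: {e:=(Bool -> (a -> Int))} | 0 pending]
  bind f := Bool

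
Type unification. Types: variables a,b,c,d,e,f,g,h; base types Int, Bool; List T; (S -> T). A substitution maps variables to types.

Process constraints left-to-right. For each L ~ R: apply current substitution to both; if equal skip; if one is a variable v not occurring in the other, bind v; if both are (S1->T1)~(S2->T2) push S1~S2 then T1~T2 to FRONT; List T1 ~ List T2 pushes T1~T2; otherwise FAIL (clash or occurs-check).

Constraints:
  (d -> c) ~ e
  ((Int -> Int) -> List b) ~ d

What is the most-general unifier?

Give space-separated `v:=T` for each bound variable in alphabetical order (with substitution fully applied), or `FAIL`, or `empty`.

step 1: unify (d -> c) ~ e  [subst: {-} | 1 pending]
  bind e := (d -> c)
step 2: unify ((Int -> Int) -> List b) ~ d  [subst: {e:=(d -> c)} | 0 pending]
  bind d := ((Int -> Int) -> List b)

Answer: d:=((Int -> Int) -> List b) e:=(((Int -> Int) -> List b) -> c)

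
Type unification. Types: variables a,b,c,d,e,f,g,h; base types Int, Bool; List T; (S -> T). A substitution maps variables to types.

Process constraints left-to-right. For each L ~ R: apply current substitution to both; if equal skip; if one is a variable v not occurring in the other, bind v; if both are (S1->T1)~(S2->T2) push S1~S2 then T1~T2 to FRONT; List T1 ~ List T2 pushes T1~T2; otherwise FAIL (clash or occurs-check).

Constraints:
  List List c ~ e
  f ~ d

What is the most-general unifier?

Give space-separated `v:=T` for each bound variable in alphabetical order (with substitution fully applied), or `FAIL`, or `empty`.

Answer: e:=List List c f:=d

Derivation:
step 1: unify List List c ~ e  [subst: {-} | 1 pending]
  bind e := List List c
step 2: unify f ~ d  [subst: {e:=List List c} | 0 pending]
  bind f := d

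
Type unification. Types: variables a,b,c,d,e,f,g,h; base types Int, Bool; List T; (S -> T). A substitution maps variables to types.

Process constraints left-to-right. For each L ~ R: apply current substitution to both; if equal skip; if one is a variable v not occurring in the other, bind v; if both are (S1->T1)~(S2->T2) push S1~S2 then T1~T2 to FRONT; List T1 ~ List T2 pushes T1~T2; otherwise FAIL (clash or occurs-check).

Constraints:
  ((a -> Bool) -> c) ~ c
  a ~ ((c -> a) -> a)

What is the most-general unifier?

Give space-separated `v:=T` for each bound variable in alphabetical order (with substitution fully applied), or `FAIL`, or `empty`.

step 1: unify ((a -> Bool) -> c) ~ c  [subst: {-} | 1 pending]
  occurs-check fail

Answer: FAIL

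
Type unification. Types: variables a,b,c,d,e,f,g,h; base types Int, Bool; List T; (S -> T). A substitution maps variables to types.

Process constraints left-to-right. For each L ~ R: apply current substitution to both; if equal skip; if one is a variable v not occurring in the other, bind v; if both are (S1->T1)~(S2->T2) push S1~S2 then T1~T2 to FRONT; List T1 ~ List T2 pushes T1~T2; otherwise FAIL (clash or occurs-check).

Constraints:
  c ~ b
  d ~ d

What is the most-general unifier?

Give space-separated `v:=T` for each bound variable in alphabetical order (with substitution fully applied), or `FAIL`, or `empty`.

step 1: unify c ~ b  [subst: {-} | 1 pending]
  bind c := b
step 2: unify d ~ d  [subst: {c:=b} | 0 pending]
  -> identical, skip

Answer: c:=b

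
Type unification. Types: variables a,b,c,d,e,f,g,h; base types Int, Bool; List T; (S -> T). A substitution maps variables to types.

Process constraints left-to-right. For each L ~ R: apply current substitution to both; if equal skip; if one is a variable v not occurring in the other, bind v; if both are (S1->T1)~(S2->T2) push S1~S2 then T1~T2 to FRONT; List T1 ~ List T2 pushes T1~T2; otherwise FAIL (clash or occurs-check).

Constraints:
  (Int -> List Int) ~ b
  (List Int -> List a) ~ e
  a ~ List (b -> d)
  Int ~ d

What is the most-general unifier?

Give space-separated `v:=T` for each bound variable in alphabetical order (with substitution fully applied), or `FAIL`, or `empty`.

Answer: a:=List ((Int -> List Int) -> Int) b:=(Int -> List Int) d:=Int e:=(List Int -> List List ((Int -> List Int) -> Int))

Derivation:
step 1: unify (Int -> List Int) ~ b  [subst: {-} | 3 pending]
  bind b := (Int -> List Int)
step 2: unify (List Int -> List a) ~ e  [subst: {b:=(Int -> List Int)} | 2 pending]
  bind e := (List Int -> List a)
step 3: unify a ~ List ((Int -> List Int) -> d)  [subst: {b:=(Int -> List Int), e:=(List Int -> List a)} | 1 pending]
  bind a := List ((Int -> List Int) -> d)
step 4: unify Int ~ d  [subst: {b:=(Int -> List Int), e:=(List Int -> List a), a:=List ((Int -> List Int) -> d)} | 0 pending]
  bind d := Int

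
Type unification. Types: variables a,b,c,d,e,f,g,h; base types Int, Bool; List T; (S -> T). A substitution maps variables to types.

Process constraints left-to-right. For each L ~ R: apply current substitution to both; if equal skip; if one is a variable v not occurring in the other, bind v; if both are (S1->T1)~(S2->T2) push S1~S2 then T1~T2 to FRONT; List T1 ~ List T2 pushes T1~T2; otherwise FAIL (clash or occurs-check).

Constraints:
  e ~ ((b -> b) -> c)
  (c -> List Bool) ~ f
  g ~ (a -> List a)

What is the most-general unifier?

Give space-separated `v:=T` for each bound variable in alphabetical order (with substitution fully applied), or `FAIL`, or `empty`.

Answer: e:=((b -> b) -> c) f:=(c -> List Bool) g:=(a -> List a)

Derivation:
step 1: unify e ~ ((b -> b) -> c)  [subst: {-} | 2 pending]
  bind e := ((b -> b) -> c)
step 2: unify (c -> List Bool) ~ f  [subst: {e:=((b -> b) -> c)} | 1 pending]
  bind f := (c -> List Bool)
step 3: unify g ~ (a -> List a)  [subst: {e:=((b -> b) -> c), f:=(c -> List Bool)} | 0 pending]
  bind g := (a -> List a)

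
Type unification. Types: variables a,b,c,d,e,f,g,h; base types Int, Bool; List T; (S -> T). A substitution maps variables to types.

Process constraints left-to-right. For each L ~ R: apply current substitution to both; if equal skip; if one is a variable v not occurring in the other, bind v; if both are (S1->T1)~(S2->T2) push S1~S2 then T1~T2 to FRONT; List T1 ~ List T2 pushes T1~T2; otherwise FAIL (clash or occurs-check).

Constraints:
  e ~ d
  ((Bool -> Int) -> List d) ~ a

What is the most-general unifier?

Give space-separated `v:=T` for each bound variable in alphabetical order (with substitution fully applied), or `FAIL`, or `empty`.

step 1: unify e ~ d  [subst: {-} | 1 pending]
  bind e := d
step 2: unify ((Bool -> Int) -> List d) ~ a  [subst: {e:=d} | 0 pending]
  bind a := ((Bool -> Int) -> List d)

Answer: a:=((Bool -> Int) -> List d) e:=d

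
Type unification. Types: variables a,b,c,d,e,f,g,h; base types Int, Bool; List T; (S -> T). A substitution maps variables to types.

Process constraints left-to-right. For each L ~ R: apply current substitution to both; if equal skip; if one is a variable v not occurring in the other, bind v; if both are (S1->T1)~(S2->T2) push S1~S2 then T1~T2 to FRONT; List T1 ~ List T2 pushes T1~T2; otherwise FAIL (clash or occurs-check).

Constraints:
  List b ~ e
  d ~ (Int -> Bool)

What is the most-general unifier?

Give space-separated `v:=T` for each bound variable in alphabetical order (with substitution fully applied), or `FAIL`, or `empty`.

Answer: d:=(Int -> Bool) e:=List b

Derivation:
step 1: unify List b ~ e  [subst: {-} | 1 pending]
  bind e := List b
step 2: unify d ~ (Int -> Bool)  [subst: {e:=List b} | 0 pending]
  bind d := (Int -> Bool)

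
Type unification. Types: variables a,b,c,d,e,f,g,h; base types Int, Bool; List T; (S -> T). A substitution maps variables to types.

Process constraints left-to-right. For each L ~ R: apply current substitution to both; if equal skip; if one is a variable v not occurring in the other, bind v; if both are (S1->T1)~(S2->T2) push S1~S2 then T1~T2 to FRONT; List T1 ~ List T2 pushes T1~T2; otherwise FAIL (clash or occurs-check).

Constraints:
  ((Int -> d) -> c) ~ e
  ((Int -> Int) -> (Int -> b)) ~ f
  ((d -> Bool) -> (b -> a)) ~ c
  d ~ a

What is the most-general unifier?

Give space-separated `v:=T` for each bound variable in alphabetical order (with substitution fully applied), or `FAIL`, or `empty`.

step 1: unify ((Int -> d) -> c) ~ e  [subst: {-} | 3 pending]
  bind e := ((Int -> d) -> c)
step 2: unify ((Int -> Int) -> (Int -> b)) ~ f  [subst: {e:=((Int -> d) -> c)} | 2 pending]
  bind f := ((Int -> Int) -> (Int -> b))
step 3: unify ((d -> Bool) -> (b -> a)) ~ c  [subst: {e:=((Int -> d) -> c), f:=((Int -> Int) -> (Int -> b))} | 1 pending]
  bind c := ((d -> Bool) -> (b -> a))
step 4: unify d ~ a  [subst: {e:=((Int -> d) -> c), f:=((Int -> Int) -> (Int -> b)), c:=((d -> Bool) -> (b -> a))} | 0 pending]
  bind d := a

Answer: c:=((a -> Bool) -> (b -> a)) d:=a e:=((Int -> a) -> ((a -> Bool) -> (b -> a))) f:=((Int -> Int) -> (Int -> b))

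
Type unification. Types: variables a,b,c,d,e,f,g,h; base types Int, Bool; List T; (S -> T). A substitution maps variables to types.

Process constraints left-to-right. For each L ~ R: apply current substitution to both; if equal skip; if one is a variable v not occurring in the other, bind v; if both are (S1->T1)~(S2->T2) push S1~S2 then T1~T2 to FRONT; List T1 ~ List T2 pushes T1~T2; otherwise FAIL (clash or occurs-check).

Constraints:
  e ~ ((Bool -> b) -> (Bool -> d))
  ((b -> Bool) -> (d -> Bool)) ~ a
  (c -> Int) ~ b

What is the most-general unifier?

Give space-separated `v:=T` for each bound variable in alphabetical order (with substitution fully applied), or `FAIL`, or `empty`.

step 1: unify e ~ ((Bool -> b) -> (Bool -> d))  [subst: {-} | 2 pending]
  bind e := ((Bool -> b) -> (Bool -> d))
step 2: unify ((b -> Bool) -> (d -> Bool)) ~ a  [subst: {e:=((Bool -> b) -> (Bool -> d))} | 1 pending]
  bind a := ((b -> Bool) -> (d -> Bool))
step 3: unify (c -> Int) ~ b  [subst: {e:=((Bool -> b) -> (Bool -> d)), a:=((b -> Bool) -> (d -> Bool))} | 0 pending]
  bind b := (c -> Int)

Answer: a:=(((c -> Int) -> Bool) -> (d -> Bool)) b:=(c -> Int) e:=((Bool -> (c -> Int)) -> (Bool -> d))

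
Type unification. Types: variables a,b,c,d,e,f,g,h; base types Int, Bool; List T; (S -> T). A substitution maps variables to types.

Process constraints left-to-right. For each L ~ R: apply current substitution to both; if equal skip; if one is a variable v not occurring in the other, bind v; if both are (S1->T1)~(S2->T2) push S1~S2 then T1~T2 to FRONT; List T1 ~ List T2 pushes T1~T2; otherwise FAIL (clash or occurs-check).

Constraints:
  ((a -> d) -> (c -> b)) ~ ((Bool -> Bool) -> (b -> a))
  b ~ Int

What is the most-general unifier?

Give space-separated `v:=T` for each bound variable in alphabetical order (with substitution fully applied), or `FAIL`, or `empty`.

Answer: FAIL

Derivation:
step 1: unify ((a -> d) -> (c -> b)) ~ ((Bool -> Bool) -> (b -> a))  [subst: {-} | 1 pending]
  -> decompose arrow: push (a -> d)~(Bool -> Bool), (c -> b)~(b -> a)
step 2: unify (a -> d) ~ (Bool -> Bool)  [subst: {-} | 2 pending]
  -> decompose arrow: push a~Bool, d~Bool
step 3: unify a ~ Bool  [subst: {-} | 3 pending]
  bind a := Bool
step 4: unify d ~ Bool  [subst: {a:=Bool} | 2 pending]
  bind d := Bool
step 5: unify (c -> b) ~ (b -> Bool)  [subst: {a:=Bool, d:=Bool} | 1 pending]
  -> decompose arrow: push c~b, b~Bool
step 6: unify c ~ b  [subst: {a:=Bool, d:=Bool} | 2 pending]
  bind c := b
step 7: unify b ~ Bool  [subst: {a:=Bool, d:=Bool, c:=b} | 1 pending]
  bind b := Bool
step 8: unify Bool ~ Int  [subst: {a:=Bool, d:=Bool, c:=b, b:=Bool} | 0 pending]
  clash: Bool vs Int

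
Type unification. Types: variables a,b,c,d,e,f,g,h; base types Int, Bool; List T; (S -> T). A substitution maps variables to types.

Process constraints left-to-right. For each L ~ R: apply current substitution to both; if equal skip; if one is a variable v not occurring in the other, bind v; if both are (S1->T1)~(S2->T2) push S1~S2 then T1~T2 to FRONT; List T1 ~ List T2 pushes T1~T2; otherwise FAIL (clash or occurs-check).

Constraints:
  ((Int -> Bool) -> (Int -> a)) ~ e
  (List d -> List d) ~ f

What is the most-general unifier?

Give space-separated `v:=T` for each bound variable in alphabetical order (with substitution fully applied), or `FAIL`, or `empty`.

Answer: e:=((Int -> Bool) -> (Int -> a)) f:=(List d -> List d)

Derivation:
step 1: unify ((Int -> Bool) -> (Int -> a)) ~ e  [subst: {-} | 1 pending]
  bind e := ((Int -> Bool) -> (Int -> a))
step 2: unify (List d -> List d) ~ f  [subst: {e:=((Int -> Bool) -> (Int -> a))} | 0 pending]
  bind f := (List d -> List d)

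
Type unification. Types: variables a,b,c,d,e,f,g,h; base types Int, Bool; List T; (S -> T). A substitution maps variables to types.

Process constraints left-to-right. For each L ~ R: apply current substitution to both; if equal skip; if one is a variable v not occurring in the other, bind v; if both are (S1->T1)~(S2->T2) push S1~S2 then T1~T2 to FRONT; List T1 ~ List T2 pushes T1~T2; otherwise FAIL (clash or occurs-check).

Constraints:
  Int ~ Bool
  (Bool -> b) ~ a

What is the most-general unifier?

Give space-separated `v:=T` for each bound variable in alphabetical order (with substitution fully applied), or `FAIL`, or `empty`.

step 1: unify Int ~ Bool  [subst: {-} | 1 pending]
  clash: Int vs Bool

Answer: FAIL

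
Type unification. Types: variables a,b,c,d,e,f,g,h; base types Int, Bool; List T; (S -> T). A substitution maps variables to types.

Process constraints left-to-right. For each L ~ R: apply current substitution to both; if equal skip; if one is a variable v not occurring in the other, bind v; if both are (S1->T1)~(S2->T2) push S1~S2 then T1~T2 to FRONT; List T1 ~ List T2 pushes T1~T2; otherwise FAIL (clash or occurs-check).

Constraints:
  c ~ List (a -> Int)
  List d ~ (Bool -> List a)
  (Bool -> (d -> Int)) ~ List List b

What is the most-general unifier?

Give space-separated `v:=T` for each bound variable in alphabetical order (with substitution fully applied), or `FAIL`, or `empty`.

Answer: FAIL

Derivation:
step 1: unify c ~ List (a -> Int)  [subst: {-} | 2 pending]
  bind c := List (a -> Int)
step 2: unify List d ~ (Bool -> List a)  [subst: {c:=List (a -> Int)} | 1 pending]
  clash: List d vs (Bool -> List a)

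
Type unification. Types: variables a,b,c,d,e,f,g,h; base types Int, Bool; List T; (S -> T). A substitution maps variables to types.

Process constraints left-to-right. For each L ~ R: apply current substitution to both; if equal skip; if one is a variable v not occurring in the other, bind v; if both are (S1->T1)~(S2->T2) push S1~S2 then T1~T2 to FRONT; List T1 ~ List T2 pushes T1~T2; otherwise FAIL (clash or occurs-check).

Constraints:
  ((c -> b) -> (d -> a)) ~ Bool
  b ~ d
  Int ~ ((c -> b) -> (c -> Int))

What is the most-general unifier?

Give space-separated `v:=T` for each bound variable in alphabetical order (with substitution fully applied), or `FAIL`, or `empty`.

step 1: unify ((c -> b) -> (d -> a)) ~ Bool  [subst: {-} | 2 pending]
  clash: ((c -> b) -> (d -> a)) vs Bool

Answer: FAIL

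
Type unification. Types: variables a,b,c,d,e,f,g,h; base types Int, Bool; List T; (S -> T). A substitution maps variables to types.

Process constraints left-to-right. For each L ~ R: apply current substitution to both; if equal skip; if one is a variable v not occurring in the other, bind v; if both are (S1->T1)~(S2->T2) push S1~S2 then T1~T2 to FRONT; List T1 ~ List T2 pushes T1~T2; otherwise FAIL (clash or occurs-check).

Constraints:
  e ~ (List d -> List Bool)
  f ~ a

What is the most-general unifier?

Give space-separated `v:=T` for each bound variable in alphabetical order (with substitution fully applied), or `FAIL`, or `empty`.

Answer: e:=(List d -> List Bool) f:=a

Derivation:
step 1: unify e ~ (List d -> List Bool)  [subst: {-} | 1 pending]
  bind e := (List d -> List Bool)
step 2: unify f ~ a  [subst: {e:=(List d -> List Bool)} | 0 pending]
  bind f := a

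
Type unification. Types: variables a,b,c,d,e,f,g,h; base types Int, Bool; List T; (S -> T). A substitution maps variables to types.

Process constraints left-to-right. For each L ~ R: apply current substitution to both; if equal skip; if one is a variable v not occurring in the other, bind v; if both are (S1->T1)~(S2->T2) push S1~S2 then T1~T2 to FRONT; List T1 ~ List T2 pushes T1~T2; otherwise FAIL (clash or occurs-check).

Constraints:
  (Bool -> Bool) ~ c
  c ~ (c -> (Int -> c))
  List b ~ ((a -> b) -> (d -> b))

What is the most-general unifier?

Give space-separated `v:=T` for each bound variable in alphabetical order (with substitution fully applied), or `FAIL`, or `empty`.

Answer: FAIL

Derivation:
step 1: unify (Bool -> Bool) ~ c  [subst: {-} | 2 pending]
  bind c := (Bool -> Bool)
step 2: unify (Bool -> Bool) ~ ((Bool -> Bool) -> (Int -> (Bool -> Bool)))  [subst: {c:=(Bool -> Bool)} | 1 pending]
  -> decompose arrow: push Bool~(Bool -> Bool), Bool~(Int -> (Bool -> Bool))
step 3: unify Bool ~ (Bool -> Bool)  [subst: {c:=(Bool -> Bool)} | 2 pending]
  clash: Bool vs (Bool -> Bool)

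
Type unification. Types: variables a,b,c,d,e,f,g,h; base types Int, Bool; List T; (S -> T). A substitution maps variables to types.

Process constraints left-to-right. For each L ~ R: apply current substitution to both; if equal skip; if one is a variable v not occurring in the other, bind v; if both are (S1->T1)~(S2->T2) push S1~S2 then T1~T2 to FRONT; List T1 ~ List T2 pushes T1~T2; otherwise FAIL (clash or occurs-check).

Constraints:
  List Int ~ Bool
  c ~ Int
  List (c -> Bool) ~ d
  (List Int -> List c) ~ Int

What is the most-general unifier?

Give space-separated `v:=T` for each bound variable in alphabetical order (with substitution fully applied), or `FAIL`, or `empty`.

step 1: unify List Int ~ Bool  [subst: {-} | 3 pending]
  clash: List Int vs Bool

Answer: FAIL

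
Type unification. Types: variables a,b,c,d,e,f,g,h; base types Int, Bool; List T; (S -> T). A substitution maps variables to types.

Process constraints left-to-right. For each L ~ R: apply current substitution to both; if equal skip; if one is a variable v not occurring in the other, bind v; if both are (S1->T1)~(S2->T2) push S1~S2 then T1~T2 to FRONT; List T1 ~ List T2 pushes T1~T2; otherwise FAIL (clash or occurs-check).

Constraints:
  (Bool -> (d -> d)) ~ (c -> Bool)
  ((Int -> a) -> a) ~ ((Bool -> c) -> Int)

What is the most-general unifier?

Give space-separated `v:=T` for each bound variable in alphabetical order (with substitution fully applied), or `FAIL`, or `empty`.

step 1: unify (Bool -> (d -> d)) ~ (c -> Bool)  [subst: {-} | 1 pending]
  -> decompose arrow: push Bool~c, (d -> d)~Bool
step 2: unify Bool ~ c  [subst: {-} | 2 pending]
  bind c := Bool
step 3: unify (d -> d) ~ Bool  [subst: {c:=Bool} | 1 pending]
  clash: (d -> d) vs Bool

Answer: FAIL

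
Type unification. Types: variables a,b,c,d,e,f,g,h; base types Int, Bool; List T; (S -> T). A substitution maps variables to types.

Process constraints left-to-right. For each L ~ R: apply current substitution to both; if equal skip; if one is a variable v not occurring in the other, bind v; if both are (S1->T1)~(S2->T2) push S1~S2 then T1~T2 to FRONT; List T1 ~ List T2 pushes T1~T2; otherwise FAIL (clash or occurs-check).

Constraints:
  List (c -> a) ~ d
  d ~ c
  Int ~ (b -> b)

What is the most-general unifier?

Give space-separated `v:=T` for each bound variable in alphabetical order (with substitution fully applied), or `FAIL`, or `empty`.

Answer: FAIL

Derivation:
step 1: unify List (c -> a) ~ d  [subst: {-} | 2 pending]
  bind d := List (c -> a)
step 2: unify List (c -> a) ~ c  [subst: {d:=List (c -> a)} | 1 pending]
  occurs-check fail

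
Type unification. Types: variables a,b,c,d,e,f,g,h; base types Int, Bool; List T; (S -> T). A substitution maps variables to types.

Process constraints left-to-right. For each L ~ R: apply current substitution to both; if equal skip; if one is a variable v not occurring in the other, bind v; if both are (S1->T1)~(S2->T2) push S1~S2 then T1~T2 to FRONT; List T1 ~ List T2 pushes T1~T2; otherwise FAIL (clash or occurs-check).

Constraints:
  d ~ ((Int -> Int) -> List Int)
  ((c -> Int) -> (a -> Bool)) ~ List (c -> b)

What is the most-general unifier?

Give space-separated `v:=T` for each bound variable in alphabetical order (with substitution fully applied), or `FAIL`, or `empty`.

step 1: unify d ~ ((Int -> Int) -> List Int)  [subst: {-} | 1 pending]
  bind d := ((Int -> Int) -> List Int)
step 2: unify ((c -> Int) -> (a -> Bool)) ~ List (c -> b)  [subst: {d:=((Int -> Int) -> List Int)} | 0 pending]
  clash: ((c -> Int) -> (a -> Bool)) vs List (c -> b)

Answer: FAIL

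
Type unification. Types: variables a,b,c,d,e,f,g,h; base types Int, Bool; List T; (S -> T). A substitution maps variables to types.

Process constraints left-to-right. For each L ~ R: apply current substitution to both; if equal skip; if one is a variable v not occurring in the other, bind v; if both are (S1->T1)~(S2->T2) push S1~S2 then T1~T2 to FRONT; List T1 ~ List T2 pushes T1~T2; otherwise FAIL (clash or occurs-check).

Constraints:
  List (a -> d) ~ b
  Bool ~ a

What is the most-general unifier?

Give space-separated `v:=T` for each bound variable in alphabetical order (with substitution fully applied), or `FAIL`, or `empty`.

step 1: unify List (a -> d) ~ b  [subst: {-} | 1 pending]
  bind b := List (a -> d)
step 2: unify Bool ~ a  [subst: {b:=List (a -> d)} | 0 pending]
  bind a := Bool

Answer: a:=Bool b:=List (Bool -> d)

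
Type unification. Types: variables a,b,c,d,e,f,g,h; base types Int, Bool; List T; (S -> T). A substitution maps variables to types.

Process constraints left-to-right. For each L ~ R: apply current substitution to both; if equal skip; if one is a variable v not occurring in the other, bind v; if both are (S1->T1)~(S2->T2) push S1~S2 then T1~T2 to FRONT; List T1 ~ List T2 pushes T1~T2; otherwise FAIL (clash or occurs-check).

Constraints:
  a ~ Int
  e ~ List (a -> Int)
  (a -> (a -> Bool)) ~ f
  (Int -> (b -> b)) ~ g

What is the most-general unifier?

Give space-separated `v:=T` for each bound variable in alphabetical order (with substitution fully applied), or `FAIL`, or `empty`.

Answer: a:=Int e:=List (Int -> Int) f:=(Int -> (Int -> Bool)) g:=(Int -> (b -> b))

Derivation:
step 1: unify a ~ Int  [subst: {-} | 3 pending]
  bind a := Int
step 2: unify e ~ List (Int -> Int)  [subst: {a:=Int} | 2 pending]
  bind e := List (Int -> Int)
step 3: unify (Int -> (Int -> Bool)) ~ f  [subst: {a:=Int, e:=List (Int -> Int)} | 1 pending]
  bind f := (Int -> (Int -> Bool))
step 4: unify (Int -> (b -> b)) ~ g  [subst: {a:=Int, e:=List (Int -> Int), f:=(Int -> (Int -> Bool))} | 0 pending]
  bind g := (Int -> (b -> b))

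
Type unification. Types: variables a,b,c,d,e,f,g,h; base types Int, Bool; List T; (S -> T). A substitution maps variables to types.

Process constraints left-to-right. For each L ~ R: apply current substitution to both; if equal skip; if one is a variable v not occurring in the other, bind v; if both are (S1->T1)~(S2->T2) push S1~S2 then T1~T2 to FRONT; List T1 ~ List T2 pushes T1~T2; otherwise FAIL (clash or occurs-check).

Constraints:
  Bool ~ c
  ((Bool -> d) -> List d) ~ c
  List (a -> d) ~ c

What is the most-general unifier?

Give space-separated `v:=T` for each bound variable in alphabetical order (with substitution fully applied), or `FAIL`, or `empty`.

Answer: FAIL

Derivation:
step 1: unify Bool ~ c  [subst: {-} | 2 pending]
  bind c := Bool
step 2: unify ((Bool -> d) -> List d) ~ Bool  [subst: {c:=Bool} | 1 pending]
  clash: ((Bool -> d) -> List d) vs Bool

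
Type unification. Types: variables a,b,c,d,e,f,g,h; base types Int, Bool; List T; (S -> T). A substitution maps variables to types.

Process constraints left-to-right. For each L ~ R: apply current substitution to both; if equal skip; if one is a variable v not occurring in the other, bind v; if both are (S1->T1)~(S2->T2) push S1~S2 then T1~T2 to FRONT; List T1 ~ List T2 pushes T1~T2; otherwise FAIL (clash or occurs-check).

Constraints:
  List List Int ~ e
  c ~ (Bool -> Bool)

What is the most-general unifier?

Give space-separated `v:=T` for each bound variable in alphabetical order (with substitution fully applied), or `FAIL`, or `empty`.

Answer: c:=(Bool -> Bool) e:=List List Int

Derivation:
step 1: unify List List Int ~ e  [subst: {-} | 1 pending]
  bind e := List List Int
step 2: unify c ~ (Bool -> Bool)  [subst: {e:=List List Int} | 0 pending]
  bind c := (Bool -> Bool)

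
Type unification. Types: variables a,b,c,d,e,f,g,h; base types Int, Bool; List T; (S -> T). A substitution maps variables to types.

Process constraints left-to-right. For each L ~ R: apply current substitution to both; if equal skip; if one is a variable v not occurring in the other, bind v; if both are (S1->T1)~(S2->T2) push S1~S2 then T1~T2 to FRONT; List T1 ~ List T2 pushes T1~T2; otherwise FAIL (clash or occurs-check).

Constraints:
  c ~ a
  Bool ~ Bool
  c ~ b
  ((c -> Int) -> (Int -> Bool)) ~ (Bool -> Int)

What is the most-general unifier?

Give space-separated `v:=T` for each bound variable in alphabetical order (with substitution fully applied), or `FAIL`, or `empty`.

Answer: FAIL

Derivation:
step 1: unify c ~ a  [subst: {-} | 3 pending]
  bind c := a
step 2: unify Bool ~ Bool  [subst: {c:=a} | 2 pending]
  -> identical, skip
step 3: unify a ~ b  [subst: {c:=a} | 1 pending]
  bind a := b
step 4: unify ((b -> Int) -> (Int -> Bool)) ~ (Bool -> Int)  [subst: {c:=a, a:=b} | 0 pending]
  -> decompose arrow: push (b -> Int)~Bool, (Int -> Bool)~Int
step 5: unify (b -> Int) ~ Bool  [subst: {c:=a, a:=b} | 1 pending]
  clash: (b -> Int) vs Bool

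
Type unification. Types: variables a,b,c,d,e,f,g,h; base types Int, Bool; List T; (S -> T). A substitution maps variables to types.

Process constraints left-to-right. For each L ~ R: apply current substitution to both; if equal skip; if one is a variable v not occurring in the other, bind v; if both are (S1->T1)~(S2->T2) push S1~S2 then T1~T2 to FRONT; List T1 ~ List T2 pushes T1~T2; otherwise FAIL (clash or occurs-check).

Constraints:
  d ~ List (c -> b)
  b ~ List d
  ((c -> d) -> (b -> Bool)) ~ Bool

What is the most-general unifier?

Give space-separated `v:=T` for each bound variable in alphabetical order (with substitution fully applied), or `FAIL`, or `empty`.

Answer: FAIL

Derivation:
step 1: unify d ~ List (c -> b)  [subst: {-} | 2 pending]
  bind d := List (c -> b)
step 2: unify b ~ List List (c -> b)  [subst: {d:=List (c -> b)} | 1 pending]
  occurs-check fail: b in List List (c -> b)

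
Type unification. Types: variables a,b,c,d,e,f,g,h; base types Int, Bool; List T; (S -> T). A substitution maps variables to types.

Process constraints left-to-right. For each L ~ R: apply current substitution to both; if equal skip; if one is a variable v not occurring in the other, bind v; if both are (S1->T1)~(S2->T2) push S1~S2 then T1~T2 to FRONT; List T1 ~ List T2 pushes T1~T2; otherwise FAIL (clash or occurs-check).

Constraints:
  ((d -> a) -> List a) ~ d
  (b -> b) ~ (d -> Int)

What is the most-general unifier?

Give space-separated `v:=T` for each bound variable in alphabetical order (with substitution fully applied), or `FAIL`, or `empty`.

step 1: unify ((d -> a) -> List a) ~ d  [subst: {-} | 1 pending]
  occurs-check fail

Answer: FAIL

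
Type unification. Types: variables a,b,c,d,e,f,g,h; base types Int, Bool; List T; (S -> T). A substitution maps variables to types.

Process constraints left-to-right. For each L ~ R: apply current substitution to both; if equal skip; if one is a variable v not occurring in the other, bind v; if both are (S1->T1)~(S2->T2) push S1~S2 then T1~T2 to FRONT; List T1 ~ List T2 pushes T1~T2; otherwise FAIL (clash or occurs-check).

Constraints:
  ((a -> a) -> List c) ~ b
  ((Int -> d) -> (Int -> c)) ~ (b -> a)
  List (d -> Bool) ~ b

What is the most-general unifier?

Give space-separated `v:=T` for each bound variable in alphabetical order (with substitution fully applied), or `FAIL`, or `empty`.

step 1: unify ((a -> a) -> List c) ~ b  [subst: {-} | 2 pending]
  bind b := ((a -> a) -> List c)
step 2: unify ((Int -> d) -> (Int -> c)) ~ (((a -> a) -> List c) -> a)  [subst: {b:=((a -> a) -> List c)} | 1 pending]
  -> decompose arrow: push (Int -> d)~((a -> a) -> List c), (Int -> c)~a
step 3: unify (Int -> d) ~ ((a -> a) -> List c)  [subst: {b:=((a -> a) -> List c)} | 2 pending]
  -> decompose arrow: push Int~(a -> a), d~List c
step 4: unify Int ~ (a -> a)  [subst: {b:=((a -> a) -> List c)} | 3 pending]
  clash: Int vs (a -> a)

Answer: FAIL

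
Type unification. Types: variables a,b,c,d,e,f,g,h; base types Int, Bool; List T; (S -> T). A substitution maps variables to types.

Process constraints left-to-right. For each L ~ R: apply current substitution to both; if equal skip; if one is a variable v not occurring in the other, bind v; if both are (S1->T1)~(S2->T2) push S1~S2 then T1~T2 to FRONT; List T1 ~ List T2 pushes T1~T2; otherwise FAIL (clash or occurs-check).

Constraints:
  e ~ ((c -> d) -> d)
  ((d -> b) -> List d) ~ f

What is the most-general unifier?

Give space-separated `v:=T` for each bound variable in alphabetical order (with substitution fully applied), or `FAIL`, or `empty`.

step 1: unify e ~ ((c -> d) -> d)  [subst: {-} | 1 pending]
  bind e := ((c -> d) -> d)
step 2: unify ((d -> b) -> List d) ~ f  [subst: {e:=((c -> d) -> d)} | 0 pending]
  bind f := ((d -> b) -> List d)

Answer: e:=((c -> d) -> d) f:=((d -> b) -> List d)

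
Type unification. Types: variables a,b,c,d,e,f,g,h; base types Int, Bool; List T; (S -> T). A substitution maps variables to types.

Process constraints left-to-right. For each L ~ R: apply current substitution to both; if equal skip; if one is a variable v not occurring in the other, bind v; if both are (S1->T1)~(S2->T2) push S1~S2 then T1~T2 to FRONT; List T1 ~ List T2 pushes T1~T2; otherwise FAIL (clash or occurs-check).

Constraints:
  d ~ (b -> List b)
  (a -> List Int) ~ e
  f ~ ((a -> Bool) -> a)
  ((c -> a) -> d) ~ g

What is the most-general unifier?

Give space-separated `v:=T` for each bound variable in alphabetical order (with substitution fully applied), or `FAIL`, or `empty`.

Answer: d:=(b -> List b) e:=(a -> List Int) f:=((a -> Bool) -> a) g:=((c -> a) -> (b -> List b))

Derivation:
step 1: unify d ~ (b -> List b)  [subst: {-} | 3 pending]
  bind d := (b -> List b)
step 2: unify (a -> List Int) ~ e  [subst: {d:=(b -> List b)} | 2 pending]
  bind e := (a -> List Int)
step 3: unify f ~ ((a -> Bool) -> a)  [subst: {d:=(b -> List b), e:=(a -> List Int)} | 1 pending]
  bind f := ((a -> Bool) -> a)
step 4: unify ((c -> a) -> (b -> List b)) ~ g  [subst: {d:=(b -> List b), e:=(a -> List Int), f:=((a -> Bool) -> a)} | 0 pending]
  bind g := ((c -> a) -> (b -> List b))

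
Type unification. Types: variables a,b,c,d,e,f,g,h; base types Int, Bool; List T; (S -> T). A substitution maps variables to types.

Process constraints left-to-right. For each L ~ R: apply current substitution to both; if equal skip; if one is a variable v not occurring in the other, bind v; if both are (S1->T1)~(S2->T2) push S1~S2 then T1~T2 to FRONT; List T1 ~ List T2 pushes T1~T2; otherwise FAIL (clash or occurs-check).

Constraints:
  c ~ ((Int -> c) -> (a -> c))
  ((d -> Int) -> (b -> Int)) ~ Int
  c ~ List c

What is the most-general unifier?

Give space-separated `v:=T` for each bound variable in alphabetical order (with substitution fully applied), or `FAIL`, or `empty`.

step 1: unify c ~ ((Int -> c) -> (a -> c))  [subst: {-} | 2 pending]
  occurs-check fail: c in ((Int -> c) -> (a -> c))

Answer: FAIL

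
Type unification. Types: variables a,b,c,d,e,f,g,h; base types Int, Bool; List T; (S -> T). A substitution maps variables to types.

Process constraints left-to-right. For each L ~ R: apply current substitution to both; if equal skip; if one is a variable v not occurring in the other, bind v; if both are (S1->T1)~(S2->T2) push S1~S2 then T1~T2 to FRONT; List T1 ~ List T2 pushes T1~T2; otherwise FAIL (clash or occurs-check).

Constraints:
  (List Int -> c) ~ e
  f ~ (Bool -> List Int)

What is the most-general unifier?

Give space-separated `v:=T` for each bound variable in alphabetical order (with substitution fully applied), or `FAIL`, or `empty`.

Answer: e:=(List Int -> c) f:=(Bool -> List Int)

Derivation:
step 1: unify (List Int -> c) ~ e  [subst: {-} | 1 pending]
  bind e := (List Int -> c)
step 2: unify f ~ (Bool -> List Int)  [subst: {e:=(List Int -> c)} | 0 pending]
  bind f := (Bool -> List Int)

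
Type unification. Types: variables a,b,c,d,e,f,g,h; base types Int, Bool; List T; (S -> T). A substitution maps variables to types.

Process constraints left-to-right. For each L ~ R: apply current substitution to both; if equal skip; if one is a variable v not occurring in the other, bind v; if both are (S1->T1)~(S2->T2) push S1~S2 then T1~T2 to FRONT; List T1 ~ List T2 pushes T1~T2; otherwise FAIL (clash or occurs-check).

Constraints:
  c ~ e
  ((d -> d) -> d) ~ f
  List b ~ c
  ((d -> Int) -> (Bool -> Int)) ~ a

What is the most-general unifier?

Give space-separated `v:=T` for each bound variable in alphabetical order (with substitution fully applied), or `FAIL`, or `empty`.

step 1: unify c ~ e  [subst: {-} | 3 pending]
  bind c := e
step 2: unify ((d -> d) -> d) ~ f  [subst: {c:=e} | 2 pending]
  bind f := ((d -> d) -> d)
step 3: unify List b ~ e  [subst: {c:=e, f:=((d -> d) -> d)} | 1 pending]
  bind e := List b
step 4: unify ((d -> Int) -> (Bool -> Int)) ~ a  [subst: {c:=e, f:=((d -> d) -> d), e:=List b} | 0 pending]
  bind a := ((d -> Int) -> (Bool -> Int))

Answer: a:=((d -> Int) -> (Bool -> Int)) c:=List b e:=List b f:=((d -> d) -> d)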